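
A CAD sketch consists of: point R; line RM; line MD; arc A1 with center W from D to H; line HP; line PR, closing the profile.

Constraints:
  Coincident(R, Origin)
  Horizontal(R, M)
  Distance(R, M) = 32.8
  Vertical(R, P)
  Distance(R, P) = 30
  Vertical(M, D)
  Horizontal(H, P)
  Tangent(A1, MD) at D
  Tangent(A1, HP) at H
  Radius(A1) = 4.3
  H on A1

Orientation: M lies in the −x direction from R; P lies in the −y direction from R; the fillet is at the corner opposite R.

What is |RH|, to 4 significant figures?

41.38

The virtual corner opposite R is at (-32.80, -30.00). Since A1 is tangent to MD there, WD ⟂ MD and A1 meets HP tangentially, so WH is at right angles to HP, with radius 4.3, so the center W sits 4.3 in from both sides at W = (-28.50, -25.70). That places the tangent points at D = (-32.80, -25.70) on MD and H = (-28.50, -30.00) on HP. Then |RH| = |H − R| = 41.38.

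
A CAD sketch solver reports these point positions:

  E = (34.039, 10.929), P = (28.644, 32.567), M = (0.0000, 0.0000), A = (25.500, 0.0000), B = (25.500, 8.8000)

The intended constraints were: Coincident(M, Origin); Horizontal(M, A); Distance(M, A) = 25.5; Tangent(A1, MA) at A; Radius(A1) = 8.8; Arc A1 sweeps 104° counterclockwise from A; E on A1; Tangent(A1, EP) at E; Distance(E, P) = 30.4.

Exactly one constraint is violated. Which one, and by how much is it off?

Distance(E, P) = 30.4 — off by 8.10.

M = (0.00, 0.00) ✓; M.y = 0.00, A.y = 0.00 ✓; |MA| = 25.50 ✓; ∠(BA, AM) = 90.00° ✓; |BA| = 8.800 ✓; bearing(B→E) − bearing(B→A) = 104.0° ✓; |BE| = 8.800 ✓; ∠(BE, EP) = 90.00° ✓; |EP| = 22.30 ✗.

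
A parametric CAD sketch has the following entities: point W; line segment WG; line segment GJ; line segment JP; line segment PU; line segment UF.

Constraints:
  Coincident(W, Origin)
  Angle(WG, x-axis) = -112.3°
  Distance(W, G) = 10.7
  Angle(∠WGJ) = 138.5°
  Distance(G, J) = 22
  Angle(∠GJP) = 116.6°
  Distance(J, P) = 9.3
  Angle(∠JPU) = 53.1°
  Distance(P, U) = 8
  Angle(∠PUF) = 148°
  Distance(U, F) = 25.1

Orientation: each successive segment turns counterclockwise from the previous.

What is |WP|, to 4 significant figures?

34.20

W is at the origin; WG runs at -112.3° with length 10.7, so G = (-4.060, -9.900). ∠WGJ = 138.5° gives GJ at -70.80° from the x-axis; with |GJ| = 22.0, J = (3.175, -30.68). ∠GJP = 116.6° gives JP at -7.400° from the x-axis; with |JP| = 9.3, P = (12.40, -31.87). Then |WP| = |P − W| = 34.20.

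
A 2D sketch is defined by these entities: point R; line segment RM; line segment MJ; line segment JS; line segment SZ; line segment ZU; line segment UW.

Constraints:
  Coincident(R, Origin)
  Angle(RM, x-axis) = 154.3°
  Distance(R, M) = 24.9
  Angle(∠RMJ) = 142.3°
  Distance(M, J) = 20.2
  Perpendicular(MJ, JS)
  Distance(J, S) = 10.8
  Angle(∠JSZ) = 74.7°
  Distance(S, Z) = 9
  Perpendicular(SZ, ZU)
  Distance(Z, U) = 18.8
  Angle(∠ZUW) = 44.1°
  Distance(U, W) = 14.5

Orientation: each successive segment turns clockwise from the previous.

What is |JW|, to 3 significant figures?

4.43

R is at the origin; RM runs at 154.3° with length 24.9, so M = (-22.4, 10.8). ∠RMJ = 142.3° gives MJ at 117° from the x-axis; with |MJ| = 20.2, J = (-31.5, 28.9). MJ is perpendicular to JS, so JS runs at 26.6°; with |JS| = 10.8, S = (-21.8, 33.7). ∠JSZ = 74.7° gives SZ at -78.7° from the x-axis; with |SZ| = 9.0, Z = (-20.1, 24.9). SZ is perpendicular to ZU, so ZU runs at -169°; with |ZU| = 18.8, U = (-38.5, 21.2). ∠ZUW = 44.1° gives UW at 55.4° from the x-axis; with |UW| = 14.5, W = (-30.3, 33.1). Then |JW| = |W − J| = 4.43.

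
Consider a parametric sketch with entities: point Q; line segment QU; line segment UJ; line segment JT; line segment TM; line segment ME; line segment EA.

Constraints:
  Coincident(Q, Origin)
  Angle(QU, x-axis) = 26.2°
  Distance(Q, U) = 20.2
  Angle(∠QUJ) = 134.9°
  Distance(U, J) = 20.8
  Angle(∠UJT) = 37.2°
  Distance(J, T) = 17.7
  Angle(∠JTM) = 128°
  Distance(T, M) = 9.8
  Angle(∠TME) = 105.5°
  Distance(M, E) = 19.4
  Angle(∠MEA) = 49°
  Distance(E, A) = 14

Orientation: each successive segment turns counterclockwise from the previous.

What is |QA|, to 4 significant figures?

27.41

Q is at the origin; QU runs at 26.2° with length 20.2, so U = (18.12, 8.918). ∠QUJ = 134.9° gives UJ at 71.30° from the x-axis; with |UJ| = 20.8, J = (24.79, 28.62). ∠UJT = 37.2° gives JT at -145.9° from the x-axis; with |JT| = 17.7, T = (10.14, 18.70). ∠JTM = 128.0° gives TM at -93.90° from the x-axis; with |TM| = 9.8, M = (9.470, 8.920). ∠TME = 105.5° gives ME at -19.40° from the x-axis; with |ME| = 19.4, E = (27.77, 2.476). ∠MEA = 49.0° gives EA at 111.6° from the x-axis; with |EA| = 14.0, A = (22.61, 15.49). Then |QA| = |A − Q| = 27.41.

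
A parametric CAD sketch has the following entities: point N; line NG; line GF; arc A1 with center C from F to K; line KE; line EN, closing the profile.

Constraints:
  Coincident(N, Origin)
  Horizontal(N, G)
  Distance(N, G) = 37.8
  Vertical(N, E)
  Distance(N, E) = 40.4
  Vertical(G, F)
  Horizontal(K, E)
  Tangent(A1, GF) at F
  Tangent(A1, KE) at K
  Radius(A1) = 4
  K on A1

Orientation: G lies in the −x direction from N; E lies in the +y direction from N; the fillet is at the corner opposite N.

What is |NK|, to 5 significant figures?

52.674

The virtual corner opposite N is at (-37.800, 40.400). Tangency of A1 to GF means the radius CF is perpendicular to GF and since A1 is tangent to KE there, CK ⟂ KE, with radius 4.0, so the center C sits 4.0 in from both sides at C = (-33.800, 36.400). That places the tangent points at F = (-37.800, 36.400) on GF and K = (-33.800, 40.400) on KE. Then |NK| = |K − N| = 52.674.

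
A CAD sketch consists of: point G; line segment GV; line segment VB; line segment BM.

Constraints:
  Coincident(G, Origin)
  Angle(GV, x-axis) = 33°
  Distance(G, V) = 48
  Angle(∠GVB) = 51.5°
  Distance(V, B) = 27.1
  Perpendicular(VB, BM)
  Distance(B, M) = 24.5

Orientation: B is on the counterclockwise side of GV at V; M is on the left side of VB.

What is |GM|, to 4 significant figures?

13.36

G is at the origin; GV runs at 33.0° with length 48.0, so V = 48.0·(cos 33.0°, sin 33.0°) = (40.26, 26.14). ∠GVB = 51.5°, so VB runs at 33.0° + (180° − 51.5°) = 161.5° from the x-axis; with |VB| = 27.1, B = V + 27.1·(cos 161.5°, sin 161.5°) = (14.56, 34.74). VB is perpendicular to BM; with |BM| = 24.5 on the left of VB, M = B + 24.5·(-0.3173, -0.9483) = (6.783, 11.51). Then |GM| = |M − G| = 13.36.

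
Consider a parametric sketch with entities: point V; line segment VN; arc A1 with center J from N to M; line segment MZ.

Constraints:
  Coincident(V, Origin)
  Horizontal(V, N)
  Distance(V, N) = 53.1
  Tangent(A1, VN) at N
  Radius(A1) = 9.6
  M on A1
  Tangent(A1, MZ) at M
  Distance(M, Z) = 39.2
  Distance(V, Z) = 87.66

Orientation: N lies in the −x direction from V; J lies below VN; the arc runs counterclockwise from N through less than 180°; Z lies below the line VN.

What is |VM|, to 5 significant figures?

62.276

Checks: |JM| = 9.600 ✓; ∠(JM, MZ) = 90.00° ✓; |MZ| = 39.20 ✓; |VZ| = 87.66 ✓.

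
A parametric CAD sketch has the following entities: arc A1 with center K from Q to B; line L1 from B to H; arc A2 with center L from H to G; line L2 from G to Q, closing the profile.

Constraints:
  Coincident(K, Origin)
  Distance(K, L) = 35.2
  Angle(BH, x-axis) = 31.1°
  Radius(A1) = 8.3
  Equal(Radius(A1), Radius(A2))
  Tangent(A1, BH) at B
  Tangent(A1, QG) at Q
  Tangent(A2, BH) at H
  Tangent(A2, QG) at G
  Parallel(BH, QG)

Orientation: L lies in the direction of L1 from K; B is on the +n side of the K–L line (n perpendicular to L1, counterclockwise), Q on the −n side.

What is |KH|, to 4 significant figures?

36.17

The slot axis is L1's direction at 31.1°, so u = (cos 31.1°, sin 31.1°) = (0.8563, 0.5165) and n = (−sin 31.1°, cos 31.1°) = (-0.5165, 0.8563). K is at the origin and L lies 35.2 along u from K, so L = 35.2·u = (30.14, 18.18). Tangency of A1 to both parallel lines with radius 8.3 puts B and Q at K ± 8.3·n: B = (-4.287, 7.107), Q = (4.287, -7.107). Equal radii place H and G the same way about L: H = L + 8.3·n = (25.85, 25.29), G = L − 8.3·n = (34.43, 11.07). Then |KH| = |H − K| = 36.17.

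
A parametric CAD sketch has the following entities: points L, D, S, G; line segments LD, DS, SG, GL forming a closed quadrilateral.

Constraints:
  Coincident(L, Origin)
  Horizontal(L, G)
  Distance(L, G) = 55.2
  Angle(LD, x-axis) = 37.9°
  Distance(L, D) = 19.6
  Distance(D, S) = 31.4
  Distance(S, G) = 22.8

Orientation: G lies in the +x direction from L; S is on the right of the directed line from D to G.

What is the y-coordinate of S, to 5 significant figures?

-11.918

L is at the origin; LG is horizontal with |LG| = 55.2 and G in +x, so G = (55.2, 0). LD runs at 37.9° with |LD| = 19.6, so D = (15.466, 12.040). S is determined by |DS| = 31.4 and |SG| = 22.8 together: it lies at the intersection of circle(D, 31.4) and circle(G, 22.8). With |DG| = 41.518, the foot of the radical line on DG is 26.372 from D and the perpendicular offset is √(31.4² − 26.372²) = 17.043. Taking the right-of-DG solution: S = (35.763, -11.918).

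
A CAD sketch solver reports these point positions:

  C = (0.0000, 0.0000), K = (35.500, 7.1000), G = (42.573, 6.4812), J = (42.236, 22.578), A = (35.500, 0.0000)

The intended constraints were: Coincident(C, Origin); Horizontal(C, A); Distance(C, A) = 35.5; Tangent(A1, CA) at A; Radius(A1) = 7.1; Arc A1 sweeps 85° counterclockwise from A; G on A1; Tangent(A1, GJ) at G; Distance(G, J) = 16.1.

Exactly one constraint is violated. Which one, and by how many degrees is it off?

Tangent(A1, GJ) at G — off by 6.20°.

C = (0.00, 0.00) ✓; C.y = 0.00, A.y = 0.00 ✓; |CA| = 35.50 ✓; ∠(KA, AC) = 90.00° ✓; |KA| = 7.100 ✓; bearing(K→G) − bearing(K→A) = 85.00° ✓; |KG| = 7.100 ✓; ∠(KG, GJ) = 83.80° ✗; |GJ| = 16.10 ✓.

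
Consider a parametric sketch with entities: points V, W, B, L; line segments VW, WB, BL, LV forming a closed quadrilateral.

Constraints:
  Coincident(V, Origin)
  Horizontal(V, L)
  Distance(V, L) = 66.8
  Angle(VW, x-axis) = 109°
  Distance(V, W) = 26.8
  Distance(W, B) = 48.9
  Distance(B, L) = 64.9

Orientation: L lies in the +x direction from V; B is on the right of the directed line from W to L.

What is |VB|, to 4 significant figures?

22.14

Checks: |WB| = 48.90 ✓; |BL| = 64.90 ✓.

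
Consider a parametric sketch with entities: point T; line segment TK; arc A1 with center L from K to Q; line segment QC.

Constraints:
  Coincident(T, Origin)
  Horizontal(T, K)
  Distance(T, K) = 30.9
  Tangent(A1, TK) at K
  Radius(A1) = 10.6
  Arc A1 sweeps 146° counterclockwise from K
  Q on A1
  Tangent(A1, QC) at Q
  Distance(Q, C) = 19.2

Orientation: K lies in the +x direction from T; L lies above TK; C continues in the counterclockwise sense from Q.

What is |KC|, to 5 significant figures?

31.738

T is at the origin; T and K share the same y with |TK| = 30.9 and K on the +x side, so K = (30.900, 0.0000). Since A1 is tangent to TK there, LK ⟂ TK, so L = K + (0, 10.6) = (30.900, 10.600). On A1, K sits at bearing -90° from L; a 146° counterclockwise sweep puts Q at bearing 56°, so Q = L + 10.6·(cos 56°, sin 56°) = (36.827, 19.388). A1 meets QC tangentially, so LQ is at right angles to QC, so QC runs along (−sin 56°, cos 56°); with |QC| = 19.2, C = (20.910, 30.124). Then |KC| = |C − K| = 31.738.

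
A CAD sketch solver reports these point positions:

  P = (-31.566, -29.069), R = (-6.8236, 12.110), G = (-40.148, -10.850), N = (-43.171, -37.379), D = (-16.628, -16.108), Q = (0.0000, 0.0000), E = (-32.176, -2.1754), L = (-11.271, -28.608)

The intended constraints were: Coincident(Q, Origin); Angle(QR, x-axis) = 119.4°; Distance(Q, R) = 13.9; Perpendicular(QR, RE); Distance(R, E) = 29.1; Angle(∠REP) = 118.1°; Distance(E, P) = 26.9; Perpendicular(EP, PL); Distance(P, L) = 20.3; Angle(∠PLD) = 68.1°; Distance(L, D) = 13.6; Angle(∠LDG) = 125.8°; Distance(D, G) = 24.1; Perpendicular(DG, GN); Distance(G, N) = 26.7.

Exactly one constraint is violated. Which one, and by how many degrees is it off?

Perpendicular(DG, GN) — off by 6.10°.

Q = (0.00, 0.00) ✓; QR at 119.4° ✓; |QR| = 13.90 ✓; ∠(QR, RE) = 90.00° ✓; |RE| = 29.10 ✓; ∠REP = 118.1° ✓; |EP| = 26.90 ✓; ∠(EP, PL) = 90.00° ✓; |PL| = 20.30 ✓; ∠PLD = 68.10° ✓; |LD| = 13.60 ✓; ∠LDG = 125.8° ✓; |DG| = 24.10 ✓; ∠(DG, GN) = 96.10° ✗; |GN| = 26.70 ✓.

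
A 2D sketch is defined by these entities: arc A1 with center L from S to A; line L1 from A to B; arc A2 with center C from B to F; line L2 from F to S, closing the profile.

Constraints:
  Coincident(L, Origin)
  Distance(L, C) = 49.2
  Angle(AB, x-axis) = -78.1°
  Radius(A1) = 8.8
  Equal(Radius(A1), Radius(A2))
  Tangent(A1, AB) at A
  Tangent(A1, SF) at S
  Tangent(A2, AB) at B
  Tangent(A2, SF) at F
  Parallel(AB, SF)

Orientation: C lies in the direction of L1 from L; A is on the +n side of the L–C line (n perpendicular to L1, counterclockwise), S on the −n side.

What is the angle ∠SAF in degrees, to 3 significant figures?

70.3°

Tangency of A1 to both parallel lines with radius 8.8 puts A and S at L ± 8.8·n: A = (8.61, 1.81), S = (-8.61, -1.81). Equal radii place B and F the same way about C: B = C + 8.8·n = (18.8, -46.3), F = C − 8.8·n = (1.53, -50.0). Then cos ∠SAF = AS·AF / (|AS||AF|), giving 70.3°.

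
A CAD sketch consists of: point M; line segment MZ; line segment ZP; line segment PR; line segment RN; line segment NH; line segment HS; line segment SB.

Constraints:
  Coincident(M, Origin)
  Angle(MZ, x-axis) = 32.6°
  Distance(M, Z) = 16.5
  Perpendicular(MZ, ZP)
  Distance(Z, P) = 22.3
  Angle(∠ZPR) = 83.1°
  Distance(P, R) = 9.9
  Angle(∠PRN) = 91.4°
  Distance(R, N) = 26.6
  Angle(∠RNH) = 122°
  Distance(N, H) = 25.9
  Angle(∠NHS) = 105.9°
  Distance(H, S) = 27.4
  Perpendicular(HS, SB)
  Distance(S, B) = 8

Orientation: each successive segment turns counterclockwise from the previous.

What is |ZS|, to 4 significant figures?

34.53

∠RNH = 122.0° gives NH at 6.100° from the x-axis; with |NH| = 25.9, H = (36.41, 3.199). ∠NHS = 105.9° gives HS at 80.20° from the x-axis; with |HS| = 27.4, S = (41.08, 30.20). Then |ZS| = |S − Z| = 34.53.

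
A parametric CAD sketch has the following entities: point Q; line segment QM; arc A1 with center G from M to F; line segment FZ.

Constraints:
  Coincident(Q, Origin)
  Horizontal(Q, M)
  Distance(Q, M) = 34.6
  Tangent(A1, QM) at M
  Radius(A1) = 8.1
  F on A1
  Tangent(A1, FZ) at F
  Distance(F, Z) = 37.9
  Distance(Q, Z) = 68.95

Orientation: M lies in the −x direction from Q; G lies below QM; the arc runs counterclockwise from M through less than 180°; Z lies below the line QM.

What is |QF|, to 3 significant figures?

42.5

Q is at the origin; Q and M share the same y with |QM| = 34.6 and M on the −x side, so M = (-34.6, 0.00). Tangency of A1 to QM means the radius GM is perpendicular to QM, so G = M + (0, -8.1) = (-34.6, -8.10). Since GF ⟂ FZ (tangency), |GZ| = √(8.1² + 37.9²) = 38.8 regardless of where F sits on A1. So Z lies on both circle(Q, 68.95) and circle(G, 38.8); the below-QM intersection is Z = (-55.7, -40.6). F is the foot of the tangent from Z: F = (-42.2, -5.20).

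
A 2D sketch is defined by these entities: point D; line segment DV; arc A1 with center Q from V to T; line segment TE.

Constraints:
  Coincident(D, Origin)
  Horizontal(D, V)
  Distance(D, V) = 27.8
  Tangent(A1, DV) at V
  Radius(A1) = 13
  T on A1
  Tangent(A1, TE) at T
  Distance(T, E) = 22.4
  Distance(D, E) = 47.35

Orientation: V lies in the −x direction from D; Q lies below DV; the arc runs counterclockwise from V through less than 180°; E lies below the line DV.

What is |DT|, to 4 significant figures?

43.63

Checks: ∠(QV, VD) = 90.00° ✓; |QT| = 13.00 ✓; ∠(QT, TE) = 90.00° ✓; |TE| = 22.40 ✓; |DE| = 47.35 ✓.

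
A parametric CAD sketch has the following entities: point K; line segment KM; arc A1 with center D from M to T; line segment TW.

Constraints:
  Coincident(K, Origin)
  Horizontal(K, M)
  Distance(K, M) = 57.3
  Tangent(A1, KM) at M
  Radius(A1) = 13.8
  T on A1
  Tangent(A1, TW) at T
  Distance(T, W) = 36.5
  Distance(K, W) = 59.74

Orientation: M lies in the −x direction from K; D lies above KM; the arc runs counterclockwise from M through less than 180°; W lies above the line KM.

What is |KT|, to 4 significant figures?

45.16

Checks: ∠(DM, MK) = 90.00° ✓; |DT| = 13.80 ✓; ∠(DT, TW) = 90.00° ✓; |TW| = 36.50 ✓; |KW| = 59.74 ✓.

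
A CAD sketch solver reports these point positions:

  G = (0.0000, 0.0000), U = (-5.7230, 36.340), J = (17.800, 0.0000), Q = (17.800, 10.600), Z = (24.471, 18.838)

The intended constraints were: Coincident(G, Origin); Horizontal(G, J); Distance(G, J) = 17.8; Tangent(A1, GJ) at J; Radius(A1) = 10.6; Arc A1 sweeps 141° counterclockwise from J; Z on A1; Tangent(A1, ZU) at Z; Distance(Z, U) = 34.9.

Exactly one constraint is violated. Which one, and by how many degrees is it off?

Tangent(A1, ZU) at Z — off by 8.90°.

G = (0.00, 0.00) ✓; G.y = 0.00, J.y = 0.00 ✓; |GJ| = 17.80 ✓; ∠(QJ, JG) = 90.00° ✓; |QJ| = 10.60 ✓; bearing(Q→Z) − bearing(Q→J) = 141.0° ✓; |QZ| = 10.60 ✓; ∠(QZ, ZU) = 81.10° ✗; |ZU| = 34.90 ✓.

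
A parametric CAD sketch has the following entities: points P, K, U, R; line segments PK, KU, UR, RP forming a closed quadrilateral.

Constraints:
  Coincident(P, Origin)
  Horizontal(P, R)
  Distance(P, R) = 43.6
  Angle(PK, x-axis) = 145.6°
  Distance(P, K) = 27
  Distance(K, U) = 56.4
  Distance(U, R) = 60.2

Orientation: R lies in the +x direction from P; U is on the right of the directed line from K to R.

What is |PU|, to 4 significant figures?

37.97

Checks: |KU| = 56.40 ✓; |UR| = 60.20 ✓.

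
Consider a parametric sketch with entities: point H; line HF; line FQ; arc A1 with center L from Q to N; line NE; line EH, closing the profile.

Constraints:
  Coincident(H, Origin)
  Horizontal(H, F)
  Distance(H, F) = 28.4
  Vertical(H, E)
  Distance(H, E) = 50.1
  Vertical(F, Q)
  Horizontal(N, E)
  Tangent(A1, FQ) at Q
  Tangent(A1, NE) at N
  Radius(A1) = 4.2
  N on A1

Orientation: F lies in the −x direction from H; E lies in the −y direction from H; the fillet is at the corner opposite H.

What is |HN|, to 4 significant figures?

55.64

H is at the origin; H and F share the same y with |HF| = 28.4 and F on the −x side, so F = (-28.40, 0.000). H and E share the same x with |HE| = 50.1 and E on the −y side, so E = (0.000, -50.10). The virtual corner opposite H is at (-28.40, -50.10). The tangent condition forces LQ to be normal to FQ and since A1 is tangent to NE there, LN ⟂ NE, with radius 4.2, so the center L sits 4.2 in from both sides at L = (-24.20, -45.90). That places the tangent points at Q = (-28.40, -45.90) on FQ and N = (-24.20, -50.10) on NE. Then |HN| = |N − H| = 55.64.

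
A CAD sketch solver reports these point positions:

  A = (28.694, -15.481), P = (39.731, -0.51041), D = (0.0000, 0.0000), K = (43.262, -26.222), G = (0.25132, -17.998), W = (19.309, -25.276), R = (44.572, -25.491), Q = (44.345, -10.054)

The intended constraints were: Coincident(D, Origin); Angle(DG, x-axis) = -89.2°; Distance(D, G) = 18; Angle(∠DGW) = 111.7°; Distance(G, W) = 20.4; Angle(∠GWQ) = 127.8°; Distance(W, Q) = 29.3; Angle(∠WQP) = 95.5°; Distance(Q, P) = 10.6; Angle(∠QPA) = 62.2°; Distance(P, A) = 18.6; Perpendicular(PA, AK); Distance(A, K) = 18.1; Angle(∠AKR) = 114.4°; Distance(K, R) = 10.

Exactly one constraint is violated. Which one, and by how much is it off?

Distance(K, R) = 10 — off by 8.50.

D = (0.00, 0.00) ✓; DG at -89.20° ✓; |DG| = 18.00 ✓; ∠DGW = 111.7° ✓; |GW| = 20.40 ✓; ∠GWQ = 127.8° ✓; |WQ| = 29.30 ✓; ∠WQP = 95.50° ✓; |QP| = 10.60 ✓; ∠QPA = 62.20° ✓; |PA| = 18.60 ✓; ∠(PA, AK) = 90.00° ✓; |AK| = 18.10 ✓; ∠AKR = 114.4° ✓; |KR| = 1.500 ✗.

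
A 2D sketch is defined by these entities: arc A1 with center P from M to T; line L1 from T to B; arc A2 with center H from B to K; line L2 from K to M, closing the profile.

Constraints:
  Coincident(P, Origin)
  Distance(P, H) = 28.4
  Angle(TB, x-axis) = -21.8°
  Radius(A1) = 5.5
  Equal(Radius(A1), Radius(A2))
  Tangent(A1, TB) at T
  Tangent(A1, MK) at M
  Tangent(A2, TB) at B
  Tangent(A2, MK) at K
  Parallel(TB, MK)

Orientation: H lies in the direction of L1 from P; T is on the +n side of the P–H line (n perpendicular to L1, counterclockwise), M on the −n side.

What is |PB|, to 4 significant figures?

28.93

The slot axis is L1's direction at -21.8°, so u = (cos -21.8°, sin -21.8°) = (0.9285, -0.3714) and n = (−sin -21.8°, cos -21.8°) = (0.3714, 0.9285). P is at the origin and H lies 28.4 along u from P, so H = 28.4·u = (26.37, -10.55). Tangency of A1 to both parallel lines with radius 5.5 puts T and M at P ± 5.5·n: T = (2.043, 5.107), M = (-2.043, -5.107). Equal radii place B and K the same way about H: B = H + 5.5·n = (28.41, -5.440), K = H − 5.5·n = (24.33, -15.65). Then |PB| = |B − P| = 28.93.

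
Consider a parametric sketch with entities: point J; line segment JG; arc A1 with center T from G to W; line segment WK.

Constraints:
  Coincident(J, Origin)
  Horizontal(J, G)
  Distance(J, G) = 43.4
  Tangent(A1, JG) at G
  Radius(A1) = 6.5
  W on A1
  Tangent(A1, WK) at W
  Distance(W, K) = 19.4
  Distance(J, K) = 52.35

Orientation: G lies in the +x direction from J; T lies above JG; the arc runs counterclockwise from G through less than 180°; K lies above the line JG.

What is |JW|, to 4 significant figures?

50.36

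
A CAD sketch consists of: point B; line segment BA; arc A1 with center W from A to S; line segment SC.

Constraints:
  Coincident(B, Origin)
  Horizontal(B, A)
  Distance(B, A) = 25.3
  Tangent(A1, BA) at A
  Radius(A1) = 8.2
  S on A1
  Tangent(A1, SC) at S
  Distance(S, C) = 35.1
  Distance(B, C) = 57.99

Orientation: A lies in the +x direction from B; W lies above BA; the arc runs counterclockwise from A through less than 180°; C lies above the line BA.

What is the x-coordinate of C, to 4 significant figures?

41.70

Checks: B = (0.00, 0.00) ✓; |WS| = 8.200 ✓; ∠(WS, SC) = 90.00° ✓; |SC| = 35.10 ✓; |BC| = 57.99 ✓.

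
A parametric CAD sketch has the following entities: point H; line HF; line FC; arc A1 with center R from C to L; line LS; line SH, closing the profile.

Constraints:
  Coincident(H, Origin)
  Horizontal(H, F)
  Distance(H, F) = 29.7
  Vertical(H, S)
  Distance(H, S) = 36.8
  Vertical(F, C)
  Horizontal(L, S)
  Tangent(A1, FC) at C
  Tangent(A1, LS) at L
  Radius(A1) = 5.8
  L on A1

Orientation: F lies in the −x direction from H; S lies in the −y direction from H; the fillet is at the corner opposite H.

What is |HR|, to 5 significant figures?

39.143

H is at the origin; H and F share the same y with |HF| = 29.7 and F on the −x side, so F = (-29.700, 0.0000). H and S share the same x with |HS| = 36.8 and S on the −y side, so S = (0.0000, -36.800). The virtual corner opposite H is at (-29.700, -36.800). Tangency of A1 to FC means the radius RC is perpendicular to FC and tangency of A1 to LS means the radius RL is perpendicular to LS, with radius 5.8, so the center R sits 5.8 in from both sides at R = (-23.900, -31.000). Then |HR| = |R − H| = 39.143.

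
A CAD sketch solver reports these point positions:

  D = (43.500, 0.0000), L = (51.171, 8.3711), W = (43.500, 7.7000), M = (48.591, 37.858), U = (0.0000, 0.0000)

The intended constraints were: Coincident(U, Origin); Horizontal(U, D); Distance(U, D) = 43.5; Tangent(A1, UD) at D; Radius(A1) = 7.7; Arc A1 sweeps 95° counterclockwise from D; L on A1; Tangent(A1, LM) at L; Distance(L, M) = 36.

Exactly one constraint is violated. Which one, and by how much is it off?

Distance(L, M) = 36 — off by 6.40.

U = (0.00, 0.00) ✓; U.y = 0.00, D.y = 0.00 ✓; |UD| = 43.50 ✓; ∠(WD, DU) = 90.00° ✓; |WD| = 7.700 ✓; bearing(W→L) − bearing(W→D) = 95.00° ✓; |WL| = 7.700 ✓; ∠(WL, LM) = 90.00° ✓; |LM| = 29.60 ✗.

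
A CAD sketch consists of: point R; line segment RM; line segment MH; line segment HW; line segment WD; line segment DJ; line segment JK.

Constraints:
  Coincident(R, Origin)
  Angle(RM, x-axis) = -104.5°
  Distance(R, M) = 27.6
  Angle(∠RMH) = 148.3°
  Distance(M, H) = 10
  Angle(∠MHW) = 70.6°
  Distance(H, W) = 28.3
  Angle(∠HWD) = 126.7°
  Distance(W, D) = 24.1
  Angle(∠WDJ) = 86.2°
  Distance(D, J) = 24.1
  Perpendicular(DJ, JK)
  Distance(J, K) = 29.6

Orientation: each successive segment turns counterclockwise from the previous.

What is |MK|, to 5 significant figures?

3.5942

∠WDJ = 86.2° gives DJ at -176.30° from the x-axis; with |DJ| = 24.1, J = (-5.2414, 3.1442). DJ is perpendicular to JK, so JK runs at -86.300°; with |JK| = 29.6, K = (-3.3312, -26.394). Then |MK| = |K − M| = 3.5942.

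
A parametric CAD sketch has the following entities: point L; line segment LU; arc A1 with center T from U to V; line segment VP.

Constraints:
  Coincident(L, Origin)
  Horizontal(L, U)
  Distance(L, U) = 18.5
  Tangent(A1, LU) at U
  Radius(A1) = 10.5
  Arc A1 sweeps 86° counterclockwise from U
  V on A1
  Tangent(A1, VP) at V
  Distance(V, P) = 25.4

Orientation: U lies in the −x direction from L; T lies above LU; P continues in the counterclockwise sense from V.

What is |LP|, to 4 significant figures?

35.66

On A1, U sits at bearing -90° from T; an 86° counterclockwise sweep puts V at bearing -4°, so V = T + 10.5·(cos -4°, sin -4°) = (-8.026, 9.768). Tangency of A1 to VP means the radius TV is perpendicular to VP, so VP runs along (−sin -4°, cos -4°); with |VP| = 25.4, P = (-6.254, 35.11). Then |LP| = |P − L| = 35.66.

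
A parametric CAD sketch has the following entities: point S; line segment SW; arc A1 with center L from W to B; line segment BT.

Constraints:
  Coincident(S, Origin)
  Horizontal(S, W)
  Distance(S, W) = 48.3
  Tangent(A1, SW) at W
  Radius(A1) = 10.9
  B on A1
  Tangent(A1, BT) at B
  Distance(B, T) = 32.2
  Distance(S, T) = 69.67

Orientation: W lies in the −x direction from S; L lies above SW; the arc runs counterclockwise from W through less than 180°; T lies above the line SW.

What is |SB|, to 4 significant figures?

41.82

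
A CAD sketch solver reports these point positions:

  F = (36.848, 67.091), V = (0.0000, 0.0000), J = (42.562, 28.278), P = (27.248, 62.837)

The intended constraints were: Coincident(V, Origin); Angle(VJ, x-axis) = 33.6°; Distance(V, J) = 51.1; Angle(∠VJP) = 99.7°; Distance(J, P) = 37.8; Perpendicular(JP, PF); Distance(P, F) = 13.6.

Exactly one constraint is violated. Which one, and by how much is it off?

Distance(P, F) = 13.6 — off by 3.10.

V = (0.00, 0.00) ✓; VJ at 33.60° ✓; |VJ| = 51.10 ✓; ∠VJP = 99.70° ✓; |JP| = 37.80 ✓; ∠(JP, PF) = 90.00° ✓; |PF| = 10.50 ✗.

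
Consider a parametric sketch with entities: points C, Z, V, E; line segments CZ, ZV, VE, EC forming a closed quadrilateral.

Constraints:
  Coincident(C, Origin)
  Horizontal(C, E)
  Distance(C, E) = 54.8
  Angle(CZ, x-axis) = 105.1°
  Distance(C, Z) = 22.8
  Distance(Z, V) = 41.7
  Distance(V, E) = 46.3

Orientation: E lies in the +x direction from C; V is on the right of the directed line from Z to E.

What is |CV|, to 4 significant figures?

19.56

C is at the origin; CE is horizontal with |CE| = 54.8 and E in +x, so E = (54.8, 0). CZ runs at 105.1° with |CZ| = 22.8, so Z = (-5.940, 22.01). V is determined by |ZV| = 41.7 and |VE| = 46.3 together: it lies at the intersection of circle(Z, 41.7) and circle(E, 46.3). With |ZE| = 64.61, the foot of the radical line on ZE is 29.17 from Z and the perpendicular offset is √(41.7² − 29.17²) = 29.80. Taking the right-of-ZE solution: V = (11.33, -15.94).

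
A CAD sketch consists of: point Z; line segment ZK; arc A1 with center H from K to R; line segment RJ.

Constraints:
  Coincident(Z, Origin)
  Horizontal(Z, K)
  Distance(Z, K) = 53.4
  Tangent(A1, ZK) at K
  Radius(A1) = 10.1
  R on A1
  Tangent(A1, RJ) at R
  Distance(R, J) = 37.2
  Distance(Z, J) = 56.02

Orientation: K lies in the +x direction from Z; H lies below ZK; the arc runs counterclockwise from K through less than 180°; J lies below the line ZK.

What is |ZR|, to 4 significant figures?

44.26

Z is at the origin; ZK is horizontal with |ZK| = 53.4 and K on the +x side, so K = (53.40, 0.000). The tangent condition forces HK to be normal to ZK, so H = K + (0, -10.1) = (53.40, -10.10). Since HR ⟂ RJ (tangency), |HJ| = √(10.1² + 37.2²) = 38.55 regardless of where R sits on A1. So J lies on both circle(Z, 56.02) and circle(H, 38.55); the below-ZK intersection is J = (34.83, -43.88). R is the foot of the tangent from J: R = (43.58, -7.723).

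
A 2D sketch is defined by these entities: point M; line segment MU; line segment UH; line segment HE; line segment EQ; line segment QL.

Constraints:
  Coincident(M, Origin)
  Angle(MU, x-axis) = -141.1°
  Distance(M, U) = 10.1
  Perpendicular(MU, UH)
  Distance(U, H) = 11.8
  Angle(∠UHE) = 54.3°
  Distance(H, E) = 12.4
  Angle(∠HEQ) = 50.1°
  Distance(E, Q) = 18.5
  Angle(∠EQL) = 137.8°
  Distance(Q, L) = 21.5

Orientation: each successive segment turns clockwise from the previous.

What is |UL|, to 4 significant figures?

28.66

M is at the origin; MU runs at -141.1° with length 10.1, so U = (-7.860, -6.342). MU ⟂ UH, so UH runs at 128.9°; with |UH| = 11.8, H = (-15.27, 2.841). ∠UHE = 54.3° gives HE at 3.200° from the x-axis; with |HE| = 12.4, E = (-2.890, 3.533). ∠HEQ = 50.1° gives EQ at -126.7° from the x-axis; with |EQ| = 18.5, Q = (-13.95, -11.30). ∠EQL = 137.8° gives QL at -168.9° from the x-axis; with |QL| = 21.5, L = (-35.04, -15.44). Then |UL| = |L − U| = 28.66.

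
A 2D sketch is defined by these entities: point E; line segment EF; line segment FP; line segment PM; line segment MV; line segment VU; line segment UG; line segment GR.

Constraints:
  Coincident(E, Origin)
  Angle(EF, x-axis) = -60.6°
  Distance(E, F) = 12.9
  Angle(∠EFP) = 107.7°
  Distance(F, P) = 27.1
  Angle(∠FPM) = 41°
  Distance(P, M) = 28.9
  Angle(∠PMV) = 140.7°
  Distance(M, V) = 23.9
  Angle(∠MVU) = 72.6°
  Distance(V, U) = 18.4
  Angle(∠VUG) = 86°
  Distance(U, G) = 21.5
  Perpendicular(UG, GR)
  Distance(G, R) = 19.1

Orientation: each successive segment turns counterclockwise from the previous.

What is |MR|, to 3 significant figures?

9.68

E is at the origin; EF runs at -60.6° with length 12.9, so F = (6.33, -11.2). ∠EFP = 107.7° gives FP at 11.7° from the x-axis; with |FP| = 27.1, P = (32.9, -5.74). ∠FPM = 41.0° gives PM at 151° from the x-axis; with |PM| = 28.9, M = (7.67, 8.40). ∠PMV = 140.7° gives MV at -170° from the x-axis; with |MV| = 23.9, V = (-15.9, 4.25). ∠MVU = 72.6° gives VU at -62.6° from the x-axis; with |VU| = 18.4, U = (-7.40, -12.1). ∠VUG = 86.0° gives UG at 31.4° from the x-axis; with |UG| = 21.5, G = (10.9, -0.884). UG is perpendicular to GR, so GR runs at 121°; with |GR| = 19.1, R = (0.998, 15.4). Then |MR| = |R − M| = 9.68.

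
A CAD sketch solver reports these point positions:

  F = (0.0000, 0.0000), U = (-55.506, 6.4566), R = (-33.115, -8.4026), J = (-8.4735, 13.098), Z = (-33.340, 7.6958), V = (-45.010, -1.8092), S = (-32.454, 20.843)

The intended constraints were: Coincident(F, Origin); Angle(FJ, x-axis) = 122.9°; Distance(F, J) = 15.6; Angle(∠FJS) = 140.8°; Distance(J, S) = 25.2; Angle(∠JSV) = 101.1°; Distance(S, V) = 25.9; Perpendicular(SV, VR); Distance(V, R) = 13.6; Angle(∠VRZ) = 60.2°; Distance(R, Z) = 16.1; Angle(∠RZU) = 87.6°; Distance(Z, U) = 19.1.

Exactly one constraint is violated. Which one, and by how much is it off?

Distance(Z, U) = 19.1 — off by 3.10.

F = (0.00, 0.00) ✓; FJ at 122.9° ✓; |FJ| = 15.60 ✓; ∠FJS = 140.8° ✓; |JS| = 25.20 ✓; ∠JSV = 101.1° ✓; |SV| = 25.90 ✓; ∠(SV, VR) = 90.00° ✓; |VR| = 13.60 ✓; ∠VRZ = 60.20° ✓; |RZ| = 16.10 ✓; ∠RZU = 87.60° ✓; |ZU| = 22.20 ✗.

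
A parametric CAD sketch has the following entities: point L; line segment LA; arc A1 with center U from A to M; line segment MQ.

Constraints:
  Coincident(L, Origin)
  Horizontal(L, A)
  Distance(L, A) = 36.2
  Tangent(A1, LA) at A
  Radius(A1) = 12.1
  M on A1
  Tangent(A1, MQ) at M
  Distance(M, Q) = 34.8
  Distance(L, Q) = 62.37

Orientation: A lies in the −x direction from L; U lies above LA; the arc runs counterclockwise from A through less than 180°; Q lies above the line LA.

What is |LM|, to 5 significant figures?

30.219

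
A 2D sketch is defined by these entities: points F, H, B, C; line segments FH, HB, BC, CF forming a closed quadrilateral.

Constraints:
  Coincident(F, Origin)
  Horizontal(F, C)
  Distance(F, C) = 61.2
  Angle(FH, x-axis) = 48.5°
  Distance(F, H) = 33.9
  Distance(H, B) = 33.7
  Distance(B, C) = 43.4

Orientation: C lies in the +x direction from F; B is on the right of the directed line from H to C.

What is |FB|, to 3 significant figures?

20.2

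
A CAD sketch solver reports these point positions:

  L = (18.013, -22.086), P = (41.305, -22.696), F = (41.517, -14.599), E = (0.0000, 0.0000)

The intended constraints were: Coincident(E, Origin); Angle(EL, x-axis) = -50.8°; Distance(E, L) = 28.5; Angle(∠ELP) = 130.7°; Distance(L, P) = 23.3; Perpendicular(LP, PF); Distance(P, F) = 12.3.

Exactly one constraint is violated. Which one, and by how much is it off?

Distance(P, F) = 12.3 — off by 4.20.

E = (0.00, 0.00) ✓; EL at -50.80° ✓; |EL| = 28.50 ✓; ∠ELP = 130.7° ✓; |LP| = 23.30 ✓; ∠(LP, PF) = 90.00° ✓; |PF| = 8.100 ✗.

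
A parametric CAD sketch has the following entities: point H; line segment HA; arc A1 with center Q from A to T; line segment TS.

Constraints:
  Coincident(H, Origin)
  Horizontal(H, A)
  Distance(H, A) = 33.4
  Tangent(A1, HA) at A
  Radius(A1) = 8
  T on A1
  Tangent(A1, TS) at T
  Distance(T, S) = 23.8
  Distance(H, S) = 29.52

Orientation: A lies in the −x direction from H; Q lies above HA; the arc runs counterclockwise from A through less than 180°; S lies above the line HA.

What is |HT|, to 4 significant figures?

26.67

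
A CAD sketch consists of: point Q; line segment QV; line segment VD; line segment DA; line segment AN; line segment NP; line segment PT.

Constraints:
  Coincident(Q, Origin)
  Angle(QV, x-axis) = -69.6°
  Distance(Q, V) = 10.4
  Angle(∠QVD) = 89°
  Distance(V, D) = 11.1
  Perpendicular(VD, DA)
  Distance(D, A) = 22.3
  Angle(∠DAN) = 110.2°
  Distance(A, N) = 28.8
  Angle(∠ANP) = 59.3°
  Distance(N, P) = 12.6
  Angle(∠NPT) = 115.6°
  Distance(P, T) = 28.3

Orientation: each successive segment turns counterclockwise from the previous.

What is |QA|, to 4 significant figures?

16.15

Q is at the origin; QV runs at -69.6° with length 10.4, so V = (3.625, -9.748). ∠QVD = 89.0° gives VD at 21.40° from the x-axis; with |VD| = 11.1, D = (13.96, -5.698). VD is perpendicular to DA, so DA runs at 111.4°; with |DA| = 22.3, A = (5.823, 15.06). Then |QA| = |A − Q| = 16.15.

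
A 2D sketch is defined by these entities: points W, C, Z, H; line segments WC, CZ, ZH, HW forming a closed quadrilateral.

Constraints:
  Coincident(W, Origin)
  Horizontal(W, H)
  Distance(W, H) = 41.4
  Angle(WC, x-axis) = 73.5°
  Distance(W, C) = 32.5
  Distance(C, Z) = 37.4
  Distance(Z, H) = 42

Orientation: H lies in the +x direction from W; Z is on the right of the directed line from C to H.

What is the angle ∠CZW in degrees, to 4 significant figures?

11.32°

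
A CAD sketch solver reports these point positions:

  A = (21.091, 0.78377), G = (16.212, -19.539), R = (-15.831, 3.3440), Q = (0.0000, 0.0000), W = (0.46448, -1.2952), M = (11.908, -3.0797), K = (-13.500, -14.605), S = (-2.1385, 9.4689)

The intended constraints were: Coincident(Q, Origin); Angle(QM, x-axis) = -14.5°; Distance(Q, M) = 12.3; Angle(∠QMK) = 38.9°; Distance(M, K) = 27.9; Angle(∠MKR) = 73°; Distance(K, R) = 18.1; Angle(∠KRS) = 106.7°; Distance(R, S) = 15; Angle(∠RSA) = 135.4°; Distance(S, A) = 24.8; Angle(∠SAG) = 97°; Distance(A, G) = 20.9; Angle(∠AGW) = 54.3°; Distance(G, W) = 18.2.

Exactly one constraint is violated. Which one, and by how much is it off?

Distance(G, W) = 18.2 — off by 5.90.

Q = (0.00, 0.00) ✓; QM at -14.50° ✓; |QM| = 12.30 ✓; ∠QMK = 38.90° ✓; |MK| = 27.90 ✓; ∠MKR = 73.00° ✓; |KR| = 18.10 ✓; ∠KRS = 106.7° ✓; |RS| = 15.00 ✓; ∠RSA = 135.4° ✓; |SA| = 24.80 ✓; ∠SAG = 97.00° ✓; |AG| = 20.90 ✓; ∠AGW = 54.30° ✓; |GW| = 24.10 ✗.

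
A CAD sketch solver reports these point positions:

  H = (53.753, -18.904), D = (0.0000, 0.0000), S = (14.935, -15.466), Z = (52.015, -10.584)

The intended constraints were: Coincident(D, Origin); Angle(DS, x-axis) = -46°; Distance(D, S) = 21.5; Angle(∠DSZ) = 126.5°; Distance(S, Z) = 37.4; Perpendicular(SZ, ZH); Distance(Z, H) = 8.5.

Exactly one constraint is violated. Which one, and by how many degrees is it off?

Perpendicular(SZ, ZH) — off by 4.30°.

D = (0.00, 0.00) ✓; DS at -46.00° ✓; |DS| = 21.50 ✓; ∠DSZ = 126.5° ✓; |SZ| = 37.40 ✓; ∠(SZ, ZH) = 85.70° ✗; |ZH| = 8.500 ✓.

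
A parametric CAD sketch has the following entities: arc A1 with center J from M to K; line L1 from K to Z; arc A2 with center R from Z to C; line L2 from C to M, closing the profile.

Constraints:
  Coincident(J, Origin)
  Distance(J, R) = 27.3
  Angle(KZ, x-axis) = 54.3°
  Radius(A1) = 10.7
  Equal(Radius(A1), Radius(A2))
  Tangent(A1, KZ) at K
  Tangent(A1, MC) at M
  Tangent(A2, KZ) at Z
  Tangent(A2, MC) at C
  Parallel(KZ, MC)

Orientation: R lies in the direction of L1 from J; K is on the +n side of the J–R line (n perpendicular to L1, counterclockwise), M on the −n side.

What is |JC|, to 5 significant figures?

29.322

Tangency of A1 to both parallel lines with radius 10.7 puts K and M at J ± 10.7·n: K = (-8.6893, 6.2439), M = (8.6893, -6.2439). Equal radii place Z and C the same way about R: Z = R + 10.7·n = (7.2414, 28.414), C = R − 10.7·n = (24.620, 15.926). Then |JC| = |C − J| = 29.322.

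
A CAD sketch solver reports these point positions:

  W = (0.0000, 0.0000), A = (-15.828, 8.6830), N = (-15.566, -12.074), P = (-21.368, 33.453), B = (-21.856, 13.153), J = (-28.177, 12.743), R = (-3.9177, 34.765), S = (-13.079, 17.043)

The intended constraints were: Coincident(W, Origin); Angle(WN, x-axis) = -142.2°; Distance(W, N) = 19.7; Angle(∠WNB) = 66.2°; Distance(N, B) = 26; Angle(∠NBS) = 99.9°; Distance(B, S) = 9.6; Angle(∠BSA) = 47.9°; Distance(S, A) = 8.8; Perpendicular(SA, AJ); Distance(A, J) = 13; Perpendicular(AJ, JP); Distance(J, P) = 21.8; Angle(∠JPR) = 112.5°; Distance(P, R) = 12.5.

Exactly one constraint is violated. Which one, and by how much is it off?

Distance(P, R) = 12.5 — off by 5.00.

W = (0.00, 0.00) ✓; WN at -142.2° ✓; |WN| = 19.70 ✓; ∠WNB = 66.20° ✓; |NB| = 26.00 ✓; ∠NBS = 99.90° ✓; |BS| = 9.600 ✓; ∠BSA = 47.89° ✓; |SA| = 8.800 ✓; ∠(SA, AJ) = 90.00° ✓; |AJ| = 13.00 ✓; ∠(AJ, JP) = 90.00° ✓; |JP| = 21.80 ✓; ∠JPR = 112.5° ✓; |PR| = 17.50 ✗.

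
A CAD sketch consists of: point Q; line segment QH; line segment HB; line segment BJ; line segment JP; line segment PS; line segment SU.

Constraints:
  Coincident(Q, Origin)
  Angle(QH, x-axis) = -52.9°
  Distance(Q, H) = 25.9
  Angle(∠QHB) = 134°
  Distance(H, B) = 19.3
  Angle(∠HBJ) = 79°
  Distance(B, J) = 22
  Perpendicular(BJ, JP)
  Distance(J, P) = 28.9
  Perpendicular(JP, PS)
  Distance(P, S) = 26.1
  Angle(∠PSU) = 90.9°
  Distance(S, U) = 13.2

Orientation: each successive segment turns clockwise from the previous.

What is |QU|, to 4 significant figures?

34.41

Q is at the origin; QH runs at -52.9° with length 25.9, so H = (15.62, -20.66). ∠QHB = 134.0° gives HB at -98.90° from the x-axis; with |HB| = 19.3, B = (12.64, -39.73). ∠HBJ = 79.0° gives BJ at 160.1° from the x-axis; with |BJ| = 22.0, J = (-8.049, -32.24). BJ is perpendicular to JP, so JP runs at 70.10°; with |JP| = 28.9, P = (1.788, -5.062). JP ⟂ PS, so PS runs at -19.90°; with |PS| = 26.1, S = (26.33, -13.95). ∠PSU = 90.9° gives SU at -109.0° from the x-axis; with |SU| = 13.2, U = (22.03, -26.43). Then |QU| = |U − Q| = 34.41.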